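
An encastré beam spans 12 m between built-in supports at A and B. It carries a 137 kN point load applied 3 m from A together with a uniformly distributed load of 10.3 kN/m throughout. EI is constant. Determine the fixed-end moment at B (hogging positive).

M_B = 200.7 kN·m

Release both end moments; the primary structure is a simply-supported span AB with redundants M_A and M_B.
On the primary (simply-supported) span, the end slopes from the loading are:
  at A: point load 137 at a = 3: Pab(L + b)/(6LEI) = 1079/EI
  at B: point load 137 at a = 3: Pab(L + a)/(6LEI) = 770.6/EI
  at A: UDL 10.3: wL³/(24EI) = 741.6/EI
  at B: UDL 10.3: wL³/(24EI) = 741.6/EI
  θ_A0 = 1820/EI,  θ_B0 = 1512/EI
Flexibility coefficients: a unit moment at one end gives L/(3EI) there and L/(6EI) at the far end, so f₁₁ = f₂₂ = 4/EI and f₁₂ = f₂₁ = 2/EI.
Compatibility — zero rotation at each built-in end:
  4 M_A + 2 M_B = 1820
  2 M_A + 4 M_B = 1512
Solving the pair gives M_A = 354.8 kN·m and M_B = 200.7 kN·m (hogging).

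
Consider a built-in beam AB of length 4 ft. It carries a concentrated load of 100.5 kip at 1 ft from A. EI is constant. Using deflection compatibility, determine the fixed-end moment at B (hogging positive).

M_B = 18.84 kip·ft

Take the two fixed-end moments M_A, M_B as redundants; the released structure is the simple span AB.
End rotations of the released simple span under the applied load (×1/EI):
  at A: point load 100.5 at a = 1: Pab(L + b)/(6LEI) = 87.94/EI
  at B: point load 100.5 at a = 1: Pab(L + a)/(6LEI) = 62.81/EI
  θ_A0 = 87.94/EI,  θ_B0 = 62.81/EI
Flexibility coefficients: a unit moment at one end gives L/(3EI) there and L/(6EI) at the far end, so f₁₁ = f₂₂ = 1.333/EI and f₁₂ = f₂₁ = 0.6667/EI.
Compatibility — zero rotation at each built-in end:
  1.333 M_A + 0.6667 M_B = 87.94
  0.6667 M_A + 1.333 M_B = 62.81
Solving the pair gives M_A = 56.53 kip·ft and M_B = 18.84 kip·ft (hogging).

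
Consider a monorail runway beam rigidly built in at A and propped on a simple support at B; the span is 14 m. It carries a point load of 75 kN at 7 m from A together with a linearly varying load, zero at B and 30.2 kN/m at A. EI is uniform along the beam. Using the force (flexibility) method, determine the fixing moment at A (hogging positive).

M_A = 591.5 kN·m

Choose R_B as the redundant. The primary structure is the cantilever fixed at A.
Free-end deflection of the primary structure under the applied loading (downward +):
  point load 75 at a = 7: Pa²(3L − a)/(6EI) = 21438/EI
  triangular load, peak 30.2 at the fixed end: w₀L⁴/(30EI) = 38672/EI
  δ_0 = 60110/EI
Flexibility coefficient — unit upward force at B: δ_{BB} = L³/(3EI) = 914.7/EI.
Compatibility at B: δ_0 − R_B·δ_{BB} = 0, so R_B = 60110/914.7 = 65.72 kN.
Moment equilibrium about A: M_A = Σ(load moments about A) − R_B·L = 1512 − 65.72×14 = 591.5 kN·m.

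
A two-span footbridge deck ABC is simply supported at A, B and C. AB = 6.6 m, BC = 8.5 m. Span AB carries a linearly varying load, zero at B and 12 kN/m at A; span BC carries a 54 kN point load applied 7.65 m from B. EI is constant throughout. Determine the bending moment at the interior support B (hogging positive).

M_B = 26.12 kN·m

Release continuity at B by inserting a hinge; the redundant is the internal moment M_B. The primary structure is two simply-supported spans AB and BC.
Rotations at B on the released spans (each span's end-slope, ×1/EI):
  span AB: triangular load, peak 12: 7w₀L³/(360EI) = 67.08/EI
  span BC: point load 54 at a = 7.65: Pab(L + b)/(6LEI) = 64.37/EI
  relative rotation θ_0 = (67.08 + 64.37)/EI = 131.5/EI
A unit hogging moment at B produces rotation L₁/(3EI) + L₂/(3EI) = 5.033/EI.
Slope continuity at B: θ_0 = M_B·5.033/EI, so M_B = 131.5/5.033 = 26.12 kN·m (hogging).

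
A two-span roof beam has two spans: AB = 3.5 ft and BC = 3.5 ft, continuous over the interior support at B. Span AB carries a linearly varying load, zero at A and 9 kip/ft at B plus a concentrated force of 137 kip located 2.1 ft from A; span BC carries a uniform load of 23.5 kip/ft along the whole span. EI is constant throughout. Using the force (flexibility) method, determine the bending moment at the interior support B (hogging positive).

Take M_B as the redundant. Released structure: two simple spans AB and BC with a hinge at B.
End slopes at the hinge B, treating each span as simply supported:
  span AB: triangular load, peak 9: w₀L³/(45EI) = 8.575/EI
  span AB: point load 137 at a = 2.1: Pab(L + a)/(6LEI) = 107.4/EI
  span BC: UDL 23.5: wL³/(24EI) = 41.98/EI
  relative rotation θ_0 = (116 + 41.98)/EI = 158/EI
A unit hogging moment at B produces rotation L₁/(3EI) + L₂/(3EI) = 2.333/EI.
Compatibility: M_B·(L₁+L₂)/(3EI) = θ_0, giving M_B = 67.7 kip·ft (hogging).

M_B = 67.7 kip·ft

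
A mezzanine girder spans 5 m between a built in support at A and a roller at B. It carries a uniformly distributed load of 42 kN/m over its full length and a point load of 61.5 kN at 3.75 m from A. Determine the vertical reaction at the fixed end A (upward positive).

R_A = 153.8 kN

Choose R_B as the redundant. The primary structure is the cantilever fixed at A.
Downward deflection at the released point B due to the loads:
  UDL 42: wL⁴/(8EI) = 3281/EI
  point load 61.5 at a = 3.75: Pa²(3L − a)/(6EI) = 1622/EI
  δ_0 = 4903/EI
Flexibility coefficient — unit upward force at B: δ_{BB} = L³/(3EI) = 41.67/EI.
Compatibility at B: δ_0 − R_B·δ_{BB} = 0, so R_B = 4903/41.67 = 117.7 kN.
Vertical equilibrium: R_A = ΣP − R_B = 271.5 − 117.7 = 153.8 kN.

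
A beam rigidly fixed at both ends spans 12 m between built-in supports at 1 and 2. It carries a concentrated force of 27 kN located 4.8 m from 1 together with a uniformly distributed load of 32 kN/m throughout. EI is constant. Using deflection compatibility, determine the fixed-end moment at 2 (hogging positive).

M_2 = 415.1 kN·m

Release both end moments; the primary structure is a simply-supported span 12 with redundants M_1 and M_2.
On the primary (simply-supported) span, the end slopes from the loading are:
  at 1: point load 27 at a = 4.8: Pab(L + b)/(6LEI) = 248.8/EI
  at 2: point load 27 at a = 4.8: Pab(L + a)/(6LEI) = 217.7/EI
  at 1: UDL 32: wL³/(24EI) = 2304/EI
  at 2: UDL 32: wL³/(24EI) = 2304/EI
  θ_10 = 2553/EI,  θ_20 = 2522/EI
Flexibility coefficients: a unit moment at one end gives L/(3EI) there and L/(6EI) at the far end, so f₁₁ = f₂₂ = 4/EI and f₁₂ = f₂₁ = 2/EI.
Compatibility — zero rotation at each built-in end:
  4 M_1 + 2 M_2 = 2553
  2 M_1 + 4 M_2 = 2522
Solving the pair gives M_1 = 430.7 kN·m and M_2 = 415.1 kN·m (hogging).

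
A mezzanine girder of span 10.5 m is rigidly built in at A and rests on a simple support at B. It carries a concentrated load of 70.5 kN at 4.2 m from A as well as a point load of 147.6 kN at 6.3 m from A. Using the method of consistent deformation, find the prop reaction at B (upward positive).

Release the roller at B. Primary structure: cantilever fixed at A.
Primary-structure tip deflection at B by superposition:
  point load 70.5 at a = 4.2: Pa²(3L − a)/(6EI) = 5658/EI
  point load 147.6 at a = 6.3: Pa²(3L − a)/(6EI) = 24605/EI
  δ_0 = 30263/EI
Flexibility coefficient — unit upward force at B: δ_{BB} = L³/(3EI) = 385.9/EI.
Compatibility at B: δ_0 − R_B·δ_{BB} = 0, so R_B = 30263/385.9 = 78.43 kN.

R_B = 78.43 kN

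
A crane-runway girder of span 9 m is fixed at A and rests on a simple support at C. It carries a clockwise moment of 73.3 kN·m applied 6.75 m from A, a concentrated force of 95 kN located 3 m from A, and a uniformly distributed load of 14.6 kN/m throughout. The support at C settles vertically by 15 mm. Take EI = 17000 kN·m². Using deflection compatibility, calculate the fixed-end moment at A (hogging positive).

Choose R_C as the redundant. The primary structure is the cantilever fixed at A.
Free-end deflection of the primary structure under the applied loading (downward +):
  clockwise couple 73.3 at a = 6.75: M₀a(2L − a)/(2EI) = 2783/EI
  point load 95 at a = 3: Pa²(3L − a)/(6EI) = 3420/EI
  UDL 14.6: wL⁴/(8EI) = 11974/EI
  δ_0 = 18177/EI
Flexibility coefficient — unit upward force at C: δ_{CC} = L³/(3EI) = 243/EI.
With EI = 17000 kN·m²: δ_0 = 1.0692 m and δ_{CC} = 0.014294 m/kN.
Compatibility — the beam at C must follow the support down by 0.015 m: δ_0 − R_C·δ_{CC} = 0.015, so R_C = (1.0692 − 0.015)/0.014294 = 73.75 kN.
Moment equilibrium about A: M_A = Σ(load moments about A) − R_C·L = 949.6 − 73.75×9 = 285.8 kN·m.

M_A = 285.8 kN·m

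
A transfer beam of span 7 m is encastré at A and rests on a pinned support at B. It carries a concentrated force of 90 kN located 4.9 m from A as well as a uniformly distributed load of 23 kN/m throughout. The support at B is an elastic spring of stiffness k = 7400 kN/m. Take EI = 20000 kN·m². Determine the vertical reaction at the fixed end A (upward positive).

Release the roller at B. Primary structure: cantilever fixed at A.
Free-end deflection of the primary structure under the applied loading (downward +):
  point load 90 at a = 4.9: Pa²(3L − a)/(6EI) = 5798/EI
  UDL 23: wL⁴/(8EI) = 6903/EI
  δ_0 = 12701/EI
Tip deflection under a unit load at B: L³/(3EI) = 114.3/EI.
With EI = 20000 kN·m²: δ_0 = 0.63506 m and δ_{BB} = 0.005717 m/kN.
Compatibility — the spring shortens by R_B/k under the reaction it provides: δ_0 − R_B·δ_{BB} = R_B/k. With 1/k = 0.000135 m/kN, R_B = δ_0 / (δ_{BB} + 1/k) = 0.63506 / (0.005717 + 0.000135) = 108.5 kN.
Vertical equilibrium: R_A = ΣP − R_B = 251 − 108.5 = 142.5 kN.

R_A = 142.5 kN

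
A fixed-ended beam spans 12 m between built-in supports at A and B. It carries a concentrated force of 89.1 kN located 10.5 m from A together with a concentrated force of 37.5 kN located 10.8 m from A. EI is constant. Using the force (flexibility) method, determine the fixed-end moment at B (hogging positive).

M_B = 138.8 kN·m

Take the two fixed-end moments M_A, M_B as redundants; the released structure is the simple span AB.
End rotations of the released simple span under the applied load (×1/EI):
  at A: point load 89.1 at a = 10.5: Pab(L + b)/(6LEI) = 263.1/EI
  at B: point load 89.1 at a = 10.5: Pab(L + a)/(6LEI) = 438.5/EI
  at A: point load 37.5 at a = 10.8: Pab(L + b)/(6LEI) = 89.1/EI
  at B: point load 37.5 at a = 10.8: Pab(L + a)/(6LEI) = 153.9/EI
  θ_A0 = 352.2/EI,  θ_B0 = 592.4/EI
Flexibility coefficients: a unit moment at one end gives L/(3EI) there and L/(6EI) at the far end, so f₁₁ = f₂₂ = 4/EI and f₁₂ = f₂₁ = 2/EI.
Compatibility — zero rotation at each built-in end:
  4 M_A + 2 M_B = 352.2
  2 M_A + 4 M_B = 592.4
Solving the pair gives M_A = 18.67 kN·m and M_B = 138.8 kN·m (hogging).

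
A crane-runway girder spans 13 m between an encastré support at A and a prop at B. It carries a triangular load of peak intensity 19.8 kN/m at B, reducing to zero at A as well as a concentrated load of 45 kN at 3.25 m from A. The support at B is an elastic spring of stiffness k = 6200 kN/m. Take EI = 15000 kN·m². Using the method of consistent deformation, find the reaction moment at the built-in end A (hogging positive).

Choose R_B as the redundant. The primary structure is the cantilever fixed at A.
Deflection at B on the released cantilever, summing each load's contribution:
  triangular load, peak 19.8 at the free end: 11w₀L⁴/(120EI) = 51838/EI
  point load 45 at a = 3.25: Pa²(3L − a)/(6EI) = 2832/EI
  δ_0 = 54670/EI
Flexibility coefficient — unit upward force at B: δ_{BB} = L³/(3EI) = 732.3/EI.
With EI = 15000 kN·m²: δ_0 = 3.6447 m and δ_{BB} = 0.048822 m/kN.
Compatibility — the spring shortens by R_B/k under the reaction it provides: δ_0 − R_B·δ_{BB} = R_B/k. With 1/k = 0.000161 m/kN, R_B = δ_0 / (δ_{BB} + 1/k) = 3.6447 / (0.048822 + 0.000161) = 74.41 kN.
Moment equilibrium about A: M_A = Σ(load moments about A) − R_B·L = 1262 − 74.41×13 = 294.4 kN·m.

M_A = 294.4 kN·m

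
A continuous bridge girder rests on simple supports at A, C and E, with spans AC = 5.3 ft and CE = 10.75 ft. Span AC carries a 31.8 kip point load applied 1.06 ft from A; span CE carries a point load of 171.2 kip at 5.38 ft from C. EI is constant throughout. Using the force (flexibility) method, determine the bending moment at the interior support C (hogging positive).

M_C = 236.4 kip·ft

Insert a hinge at C; M_C is the redundant, and each span becomes simply supported.
End slopes at the hinge C, treating each span as simply supported:
  span AC: point load 31.8 at a = 1.06: Pab(L + a)/(6LEI) = 28.58/EI
  span CE: point load 171.2 at a = 5.38: Pab(L + b)/(6LEI) = 1236/EI
  relative rotation θ_0 = (28.58 + 1236)/EI = 1265/EI
A unit hogging moment at C produces rotation L₁/(3EI) + L₂/(3EI) = 5.35/EI.
Slope continuity at C: θ_0 = M_C·5.35/EI, so M_C = 1265/5.35 = 236.4 kip·ft (hogging).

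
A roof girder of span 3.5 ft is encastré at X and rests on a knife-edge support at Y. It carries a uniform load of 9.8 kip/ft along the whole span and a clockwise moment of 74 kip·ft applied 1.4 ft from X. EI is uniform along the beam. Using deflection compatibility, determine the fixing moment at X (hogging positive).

Release the roller at Y. Primary structure: cantilever fixed at X.
Free-end deflection of the primary structure under the applied loading (downward +):
  UDL 9.8: wL⁴/(8EI) = 183.8/EI
  clockwise couple 74 at a = 1.4: M₀a(2L − a)/(2EI) = 290.1/EI
  δ_0 = 473.9/EI
Tip deflection under a unit load at Y: L³/(3EI) = 14.29/EI.
Compatibility at Y: δ_0 − R_Y·δ_{YY} = 0, so R_Y = 473.9/14.29 = 33.16 kip.
Moment equilibrium about X: M_X = Σ(load moments about X) − R_Y·L = 134 − 33.16×3.5 = 17.97 kip·ft.

M_X = 17.97 kip·ft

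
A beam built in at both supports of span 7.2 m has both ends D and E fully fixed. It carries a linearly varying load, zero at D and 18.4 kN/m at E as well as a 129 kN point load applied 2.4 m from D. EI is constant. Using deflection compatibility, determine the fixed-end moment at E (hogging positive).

M_E = 116.5 kN·m

Take the two fixed-end moments M_D, M_E as redundants; the released structure is the simple span DE.
End rotations of the released simple span under the applied load (×1/EI):
  at D: triangular load, peak 18.4: 7w₀L³/(360EI) = 133.5/EI
  at E: triangular load, peak 18.4: w₀L³/(45EI) = 152.6/EI
  at D: point load 129 at a = 2.4: Pab(L + b)/(6LEI) = 412.8/EI
  at E: point load 129 at a = 2.4: Pab(L + a)/(6LEI) = 330.2/EI
  θ_D0 = 546.3/EI,  θ_E0 = 482.9/EI
Flexibility coefficients: a unit moment at one end gives L/(3EI) there and L/(6EI) at the far end, so f₁₁ = f₂₂ = 2.4/EI and f₁₂ = f₂₁ = 1.2/EI.
Compatibility — zero rotation at each built-in end:
  2.4 M_D + 1.2 M_E = 546.3
  1.2 M_D + 2.4 M_E = 482.9
Solving the pair gives M_D = 169.4 kN·m and M_E = 116.5 kN·m (hogging).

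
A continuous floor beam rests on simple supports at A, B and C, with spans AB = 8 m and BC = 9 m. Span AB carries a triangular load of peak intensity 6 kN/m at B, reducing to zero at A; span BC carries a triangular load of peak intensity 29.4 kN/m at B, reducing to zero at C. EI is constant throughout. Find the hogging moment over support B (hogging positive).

Insert a hinge at B; M_B is the redundant, and each span becomes simply supported.
Rotations at B on the released spans (each span's end-slope, ×1/EI):
  span AB: triangular load, peak 6: w₀L³/(45EI) = 68.27/EI
  span BC: triangular load, peak 29.4: w₀L³/(45EI) = 476.3/EI
  relative rotation θ_0 = (68.27 + 476.3)/EI = 544.5/EI
A unit hogging moment at B produces rotation L₁/(3EI) + L₂/(3EI) = 5.667/EI.
Compatibility: M_B·(L₁+L₂)/(3EI) = θ_0, giving M_B = 96.1 kN·m (hogging).

M_B = 96.1 kN·m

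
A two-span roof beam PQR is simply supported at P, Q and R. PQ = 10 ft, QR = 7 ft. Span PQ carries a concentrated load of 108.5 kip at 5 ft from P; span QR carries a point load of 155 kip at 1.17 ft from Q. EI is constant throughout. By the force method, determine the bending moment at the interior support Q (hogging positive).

M_Q = 176.7 kip·ft

Take M_Q as the redundant. Released structure: two simple spans PQ and QR with a hinge at Q.
Rotations at Q on the released spans (each span's end-slope, ×1/EI):
  span PQ: point load 108.5 at a = 5: Pab(L + a)/(6LEI) = 678.1/EI
  span QR: point load 155 at a = 1.17: Pab(L + b)/(6LEI) = 323/EI
  relative rotation θ_0 = (678.1 + 323)/EI = 1001/EI
A unit hogging moment at Q produces rotation L₁/(3EI) + L₂/(3EI) = 5.667/EI.
Slope continuity at Q: θ_0 = M_Q·5.667/EI, so M_Q = 1001/5.667 = 176.7 kip·ft (hogging).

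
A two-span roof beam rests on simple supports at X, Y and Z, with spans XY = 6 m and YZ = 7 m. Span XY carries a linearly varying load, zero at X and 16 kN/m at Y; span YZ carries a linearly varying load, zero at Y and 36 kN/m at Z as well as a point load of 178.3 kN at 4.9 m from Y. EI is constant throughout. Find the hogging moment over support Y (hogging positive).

M_Y = 164.9 kN·m

Insert a hinge at Y; M_Y is the redundant, and each span becomes simply supported.
Rotations at Y on the released spans (each span's end-slope, ×1/EI):
  span XY: triangular load, peak 16: w₀L³/(45EI) = 76.8/EI
  span YZ: triangular load, peak 36: 7w₀L³/(360EI) = 240.1/EI
  span YZ: point load 178.3 at a = 4.9: Pab(L + b)/(6LEI) = 397.5/EI
  relative rotation θ_0 = (76.8 + 637.6)/EI = 714.4/EI
A unit hogging moment at Y produces rotation L₁/(3EI) + L₂/(3EI) = 4.333/EI.
Compatibility: M_Y·(L₁+L₂)/(3EI) = θ_0, giving M_Y = 164.9 kN·m (hogging).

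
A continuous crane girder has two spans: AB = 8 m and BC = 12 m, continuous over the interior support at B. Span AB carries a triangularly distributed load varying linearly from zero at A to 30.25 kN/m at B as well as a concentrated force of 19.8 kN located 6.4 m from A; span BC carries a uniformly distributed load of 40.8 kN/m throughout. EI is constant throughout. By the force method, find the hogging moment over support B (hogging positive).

M_B = 501.4 kN·m

Take M_B as the redundant. Released structure: two simple spans AB and BC with a hinge at B.
Rotations at B on the released spans (each span's end-slope, ×1/EI):
  span AB: triangular load, peak 30.25: w₀L³/(45EI) = 344.2/EI
  span AB: point load 19.8 at a = 6.4: Pab(L + a)/(6LEI) = 60.83/EI
  span BC: UDL 40.8: wL³/(24EI) = 2938/EI
  relative rotation θ_0 = (405 + 2938)/EI = 3343/EI
A unit hogging moment at B produces rotation L₁/(3EI) + L₂/(3EI) = 6.667/EI.
Slope continuity at B: θ_0 = M_B·6.667/EI, so M_B = 3343/6.667 = 501.4 kN·m (hogging).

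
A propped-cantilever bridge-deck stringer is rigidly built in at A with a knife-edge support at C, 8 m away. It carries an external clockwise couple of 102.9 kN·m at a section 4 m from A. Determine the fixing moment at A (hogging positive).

M_A = -12.86 kN·m

Choose R_C as the redundant. The primary structure is the cantilever fixed at A.
Deflection at C on the released cantilever, summing each load's contribution:
  clockwise couple 102.9 at a = 4: M₀a(2L − a)/(2EI) = 2470/EI
Flexibility coefficient — unit upward force at C: δ_{CC} = L³/(3EI) = 170.7/EI.
Compatibility at C: δ_0 − R_C·δ_{CC} = 0, so R_C = 2470/170.7 = 14.47 kN.
Moment equilibrium about A: M_A = Σ(load moments about A) − R_C·L = 102.9 − 14.47×8 = -12.86 kN·m.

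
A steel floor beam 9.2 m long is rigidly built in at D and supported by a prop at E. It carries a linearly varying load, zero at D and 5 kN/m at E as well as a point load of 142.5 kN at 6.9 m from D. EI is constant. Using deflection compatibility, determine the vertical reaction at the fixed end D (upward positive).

Remove the prop at E; the released (primary) structure is a cantilever built in at D.
Deflection at E on the released cantilever, summing each load's contribution:
  triangular load, peak 5 at the free end: 11w₀L⁴/(120EI) = 3283/EI
  point load 142.5 at a = 6.9: Pa²(3L − a)/(6EI) = 23406/EI
  δ_0 = 26690/EI
Tip deflection under a unit load at E: L³/(3EI) = 259.6/EI.
The prop prevents deflection at E: R_E = δ_0/δ_{EE} = 26690/259.6 = 102.8 kN.
Vertical equilibrium: R_D = ΣP − R_E = 165.5 − 102.8 = 62.67 kN.

R_D = 62.67 kN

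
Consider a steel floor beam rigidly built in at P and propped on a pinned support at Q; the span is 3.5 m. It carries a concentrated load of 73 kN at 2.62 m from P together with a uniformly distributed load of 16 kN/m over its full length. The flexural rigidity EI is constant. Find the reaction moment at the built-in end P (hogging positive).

M_P = 54.59 kN·m

Remove the prop at Q; the released (primary) structure is a cantilever built in at P.
Free-end deflection of the primary structure under the applied loading (downward +):
  point load 73 at a = 2.62: Pa²(3L − a)/(6EI) = 658.1/EI
  UDL 16: wL⁴/(8EI) = 300.1/EI
  δ_0 = 958.2/EI
Tip deflection under a unit load at Q: L³/(3EI) = 14.29/EI.
The prop prevents deflection at Q: R_Q = δ_0/δ_{QQ} = 958.2/14.29 = 67.05 kN.
Moment equilibrium about P: M_P = Σ(load moments about P) − R_Q·L = 289.3 − 67.05×3.5 = 54.59 kN·m.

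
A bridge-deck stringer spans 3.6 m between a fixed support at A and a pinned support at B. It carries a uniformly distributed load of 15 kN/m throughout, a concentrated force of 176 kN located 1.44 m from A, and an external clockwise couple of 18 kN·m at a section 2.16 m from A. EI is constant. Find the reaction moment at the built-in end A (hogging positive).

Take the reaction at B as the redundant and release it; the primary structure is a cantilever fixed at A.
Downward deflection at the released point B due to the loads:
  UDL 15: wL⁴/(8EI) = 314.9/EI
  point load 176 at a = 1.44: Pa²(3L − a)/(6EI) = 569.3/EI
  clockwise couple 18 at a = 2.16: M₀a(2L − a)/(2EI) = 97.98/EI
  δ_0 = 982.2/EI
Flexibility coefficient — unit upward force at B: δ_{BB} = L³/(3EI) = 15.55/EI.
The prop prevents deflection at B: R_B = δ_0/δ_{BB} = 982.2/15.55 = 63.16 kN.
Moment equilibrium about A: M_A = Σ(load moments about A) − R_B·L = 368.6 − 63.16×3.6 = 141.3 kN·m.

M_A = 141.3 kN·m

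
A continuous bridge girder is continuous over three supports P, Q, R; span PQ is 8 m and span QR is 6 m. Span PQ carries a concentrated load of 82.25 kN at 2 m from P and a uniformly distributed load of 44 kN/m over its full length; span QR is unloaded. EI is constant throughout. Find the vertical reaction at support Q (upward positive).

Insert a hinge at Q; M_Q is the redundant, and each span becomes simply supported.
Rotations at Q on the released spans (each span's end-slope, ×1/EI):
  span PQ: point load 82.25 at a = 2: Pab(L + a)/(6LEI) = 205.6/EI
  span PQ: UDL 44: wL³/(24EI) = 938.7/EI
  relative rotation θ_0 = (1144 + 0)/EI = 1144/EI
A unit hogging moment at Q produces rotation L₁/(3EI) + L₂/(3EI) = 4.667/EI.
Slope continuity at Q: θ_0 = M_Q·4.667/EI, so M_Q = 1144/4.667 = 245.2 kN·m (hogging).
Span PQ, ΣM about P with M_Q applied at Q: R_Q^{PQ}·8 = 1572 + 245.2, so R_Q^{PQ} = 227.2 kN and R_P = 434.2 − 227.2 = 207 kN.
Span QR, ΣM about R: R_Q^{QR}·6 = 0 + 245.2, so R_Q^{QR} = 40.87 kN and R_R = 0 − 40.87 = -40.87 kN.
R_Q = 227.2 + 40.87 = 268.1 kN.

R_Q = 268.1 kN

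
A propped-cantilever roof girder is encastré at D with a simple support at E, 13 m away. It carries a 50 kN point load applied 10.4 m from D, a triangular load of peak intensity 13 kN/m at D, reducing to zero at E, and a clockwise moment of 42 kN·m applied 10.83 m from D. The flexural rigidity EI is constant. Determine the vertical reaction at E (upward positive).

Choose R_E as the redundant. The primary structure is the cantilever fixed at D.
Primary-structure tip deflection at E by superposition:
  point load 50 at a = 10.4: Pa²(3L − a)/(6EI) = 25778/EI
  triangular load, peak 13 at the fixed end: w₀L⁴/(30EI) = 12376/EI
  clockwise couple 42 at a = 10.83: M₀a(2L − a)/(2EI) = 3450/EI
  δ_0 = 41605/EI
Tip deflection under a unit load at E: L³/(3EI) = 732.3/EI.
Compatibility at E: δ_0 − R_E·δ_{EE} = 0, so R_E = 41605/732.3 = 56.81 kN.

R_E = 56.81 kN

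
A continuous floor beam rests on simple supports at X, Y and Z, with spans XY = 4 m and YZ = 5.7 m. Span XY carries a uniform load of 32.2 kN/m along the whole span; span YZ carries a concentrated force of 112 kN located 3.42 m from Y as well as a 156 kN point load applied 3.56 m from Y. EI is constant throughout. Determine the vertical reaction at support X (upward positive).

R_X = 20.94 kN

Insert a hinge at Y; M_Y is the redundant, and each span becomes simply supported.
Discontinuity in slope at Y on the released structure — sum the simple-span end rotations:
  span XY: UDL 32.2: wL³/(24EI) = 85.87/EI
  span YZ: point load 112 at a = 3.42: Pab(L + b)/(6LEI) = 203.8/EI
  span YZ: point load 156 at a = 3.56: Pab(L + b)/(6LEI) = 272.4/EI
  relative rotation θ_0 = (85.87 + 476.2)/EI = 562.1/EI
A unit hogging moment at Y produces rotation L₁/(3EI) + L₂/(3EI) = 3.233/EI.
Compatibility: M_Y·(L₁+L₂)/(3EI) = θ_0, giving M_Y = 173.8 kN·m (hogging).
Span XY, ΣM about X with M_Y applied at Y: R_Y^{XY}·4 = 257.6 + 173.8, so R_Y^{XY} = 107.9 kN and R_X = 128.8 − 107.9 = 20.94 kN.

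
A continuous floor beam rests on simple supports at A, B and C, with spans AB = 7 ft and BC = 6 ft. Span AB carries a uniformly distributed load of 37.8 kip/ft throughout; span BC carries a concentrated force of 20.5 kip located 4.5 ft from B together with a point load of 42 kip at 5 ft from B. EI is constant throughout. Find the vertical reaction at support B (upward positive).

R_B = 188 kip

Insert a hinge at B; M_B is the redundant, and each span becomes simply supported.
End slopes at the hinge B, treating each span as simply supported:
  span AB: UDL 37.8: wL³/(24EI) = 540.2/EI
  span BC: point load 20.5 at a = 4.5: Pab(L + b)/(6LEI) = 28.83/EI
  span BC: point load 42 at a = 5: Pab(L + b)/(6LEI) = 40.83/EI
  relative rotation θ_0 = (540.2 + 69.66)/EI = 609.9/EI
A unit hogging moment at B produces rotation L₁/(3EI) + L₂/(3EI) = 4.333/EI.
Compatibility: M_B·(L₁+L₂)/(3EI) = θ_0, giving M_B = 140.7 kip·ft (hogging).
Span AB, ΣM about A with M_B applied at B: R_B^{AB}·7 = 926.1 + 140.7, so R_B^{AB} = 152.4 kip and R_A = 264.6 − 152.4 = 112.2 kip.
Span BC, ΣM about C: R_B^{BC}·6 = 72.75 + 140.7, so R_B^{BC} = 35.58 kip and R_C = 62.5 − 35.58 = 26.92 kip.
R_B = 152.4 + 35.58 = 188 kip.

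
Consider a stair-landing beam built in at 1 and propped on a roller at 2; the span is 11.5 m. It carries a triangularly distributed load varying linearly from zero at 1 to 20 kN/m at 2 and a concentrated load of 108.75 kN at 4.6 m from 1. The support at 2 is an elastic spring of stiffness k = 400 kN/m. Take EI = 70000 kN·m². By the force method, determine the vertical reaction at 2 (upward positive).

R_2 = 63.83 kN

Take the reaction at 2 as the redundant and release it; the primary structure is a cantilever fixed at 1.
Free-end deflection of the primary structure under the applied loading (downward +):
  triangular load, peak 20 at the free end: 11w₀L⁴/(120EI) = 32065/EI
  point load 108.75 at a = 4.6: Pa²(3L − a)/(6EI) = 11467/EI
  δ_0 = 43533/EI
Tip deflection under a unit load at 2: L³/(3EI) = 507/EI.
With EI = 70000 kN·m²: δ_0 = 0.62189 m and δ_{22} = 0.007242 m/kN.
Compatibility — the spring shortens by R_2/k under the reaction it provides: δ_0 − R_2·δ_{22} = R_2/k. With 1/k = 0.0025 m/kN, R_2 = δ_0 / (δ_{22} + 1/k) = 0.62189 / (0.007242 + 0.0025) = 63.83 kN.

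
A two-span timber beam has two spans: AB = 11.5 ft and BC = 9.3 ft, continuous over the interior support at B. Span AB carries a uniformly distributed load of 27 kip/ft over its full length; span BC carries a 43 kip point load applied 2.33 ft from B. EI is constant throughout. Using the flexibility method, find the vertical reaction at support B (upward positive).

R_B = 241.2 kip

Release continuity at B by inserting a hinge; the redundant is the internal moment M_B. The primary structure is two simply-supported spans AB and BC.
End slopes at the hinge B, treating each span as simply supported:
  span AB: UDL 27: wL³/(24EI) = 1711/EI
  span BC: point load 43 at a = 2.33: Pab(L + b)/(6LEI) = 203.6/EI
  relative rotation θ_0 = (1711 + 203.6)/EI = 1915/EI
A unit hogging moment at B produces rotation L₁/(3EI) + L₂/(3EI) = 6.933/EI.
Compatibility: M_B·(L₁+L₂)/(3EI) = θ_0, giving M_B = 276.1 kip·ft (hogging).
Span AB, ΣM about A with M_B applied at B: R_B^{AB}·11.5 = 1785 + 276.1, so R_B^{AB} = 179.3 kip and R_A = 310.5 − 179.3 = 131.2 kip.
Span BC, ΣM about C: R_B^{BC}·9.3 = 299.7 + 276.1, so R_B^{BC} = 61.92 kip and R_C = 43 − 61.92 = -18.92 kip.
R_B = 179.3 + 61.92 = 241.2 kip.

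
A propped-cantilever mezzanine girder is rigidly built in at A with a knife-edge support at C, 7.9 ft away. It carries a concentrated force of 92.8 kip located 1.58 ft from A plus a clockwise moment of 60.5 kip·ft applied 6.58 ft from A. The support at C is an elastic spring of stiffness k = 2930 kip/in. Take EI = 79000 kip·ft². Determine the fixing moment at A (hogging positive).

M_A = 79.6 kip·ft

Choose R_C as the redundant. The primary structure is the cantilever fixed at A.
Free-end deflection of the primary structure under the applied loading (downward +):
  point load 92.8 at a = 1.58: Pa²(3L − a)/(6EI) = 854.1/EI
  clockwise couple 60.5 at a = 6.58: M₀a(2L − a)/(2EI) = 1835/EI
  δ_0 = 2689/EI
Flexibility coefficient — unit upward force at C: δ_{CC} = L³/(3EI) = 164.3/EI.
With EI = 79000 kip·ft²: δ_0 = 0.034041 ft and δ_{CC} = 0.00208 ft/kip.
Compatibility — the spring shortens by R_C/k under the reaction it provides: δ_0 − R_C·δ_{CC} = R_C/k. With 1/k = 1/(2930×12) ft/kip = 0.000028 ft/kip, R_C = δ_0 / (δ_{CC} + 1/k) = 0.034041 / (0.00208 + 0.000028) = 16.14 kip.
Moment equilibrium about A: M_A = Σ(load moments about A) − R_C·L = 207.1 − 16.14×7.9 = 79.6 kip·ft.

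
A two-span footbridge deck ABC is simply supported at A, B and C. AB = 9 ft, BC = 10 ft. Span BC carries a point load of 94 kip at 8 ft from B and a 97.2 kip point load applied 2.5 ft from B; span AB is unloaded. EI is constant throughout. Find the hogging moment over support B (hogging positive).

Take M_B as the redundant. Released structure: two simple spans AB and BC with a hinge at B.
Discontinuity in slope at B on the released structure — sum the simple-span end rotations:
  span BC: point load 94 at a = 8: Pab(L + b)/(6LEI) = 300.8/EI
  span BC: point load 97.2 at a = 2.5: Pab(L + b)/(6LEI) = 531.6/EI
  relative rotation θ_0 = (0 + 832.4)/EI = 832.4/EI
A unit hogging moment at B produces rotation L₁/(3EI) + L₂/(3EI) = 6.333/EI.
Compatibility: M_B·(L₁+L₂)/(3EI) = θ_0, giving M_B = 131.4 kip·ft (hogging).

M_B = 131.4 kip·ft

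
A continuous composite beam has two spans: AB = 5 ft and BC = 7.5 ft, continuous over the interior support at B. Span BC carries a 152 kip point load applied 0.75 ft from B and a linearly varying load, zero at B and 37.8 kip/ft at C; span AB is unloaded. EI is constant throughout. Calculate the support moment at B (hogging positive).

M_B = 132.9 kip·ft

Take M_B as the redundant. Released structure: two simple spans AB and BC with a hinge at B.
Rotations at B on the released spans (each span's end-slope, ×1/EI):
  span BC: point load 152 at a = 0.75: Pab(L + b)/(6LEI) = 243.7/EI
  span BC: triangular load, peak 37.8: 7w₀L³/(360EI) = 310.1/EI
  relative rotation θ_0 = (0 + 553.8)/EI = 553.8/EI
A unit hogging moment at B produces rotation L₁/(3EI) + L₂/(3EI) = 4.167/EI.
Compatibility: M_B·(L₁+L₂)/(3EI) = θ_0, giving M_B = 132.9 kip·ft (hogging).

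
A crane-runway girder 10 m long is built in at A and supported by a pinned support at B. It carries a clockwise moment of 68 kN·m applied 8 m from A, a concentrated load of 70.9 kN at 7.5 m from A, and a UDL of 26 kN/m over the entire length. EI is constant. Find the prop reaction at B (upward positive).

Release the roller at B. Primary structure: cantilever fixed at A.
Downward deflection at the released point B due to the loads:
  clockwise couple 68 at a = 8: M₀a(2L − a)/(2EI) = 3264/EI
  point load 70.9 at a = 7.5: Pa²(3L − a)/(6EI) = 14955/EI
  UDL 26: wL⁴/(8EI) = 32500/EI
  δ_0 = 50719/EI
Flexibility coefficient — unit upward force at B: δ_{BB} = L³/(3EI) = 333.3/EI.
Compatibility at B: δ_0 − R_B·δ_{BB} = 0, so R_B = 50719/333.3 = 152.2 kN.

R_B = 152.2 kN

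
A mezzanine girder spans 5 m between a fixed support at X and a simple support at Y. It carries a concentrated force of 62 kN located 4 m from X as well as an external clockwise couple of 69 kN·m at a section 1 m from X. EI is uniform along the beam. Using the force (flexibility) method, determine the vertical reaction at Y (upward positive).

Choose R_Y as the redundant. The primary structure is the cantilever fixed at X.
Free-end deflection of the primary structure under the applied loading (downward +):
  point load 62 at a = 4: Pa²(3L − a)/(6EI) = 1819/EI
  clockwise couple 69 at a = 1: M₀a(2L − a)/(2EI) = 310.5/EI
  δ_0 = 2129/EI
Tip deflection under a unit load at Y: L³/(3EI) = 41.67/EI.
Compatibility at Y: δ_0 − R_Y·δ_{YY} = 0, so R_Y = 2129/41.67 = 51.1 kN.

R_Y = 51.1 kN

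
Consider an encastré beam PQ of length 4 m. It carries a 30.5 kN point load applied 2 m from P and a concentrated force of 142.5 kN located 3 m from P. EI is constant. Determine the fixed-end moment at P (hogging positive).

M_P = 41.97 kN·m

Take the two fixed-end moments M_P, M_Q as redundants; the released structure is the simple span PQ.
On the primary (simply-supported) span, the end slopes from the loading are:
  at P: point load 30.5 at a = 2: Pab(L + b)/(6LEI) = 30.5/EI
  at Q: point load 30.5 at a = 2: Pab(L + a)/(6LEI) = 30.5/EI
  at P: point load 142.5 at a = 3: Pab(L + b)/(6LEI) = 89.06/EI
  at Q: point load 142.5 at a = 3: Pab(L + a)/(6LEI) = 124.7/EI
  θ_P0 = 119.6/EI,  θ_Q0 = 155.2/EI
Flexibility coefficients: a unit moment at one end gives L/(3EI) there and L/(6EI) at the far end, so f₁₁ = f₂₂ = 1.333/EI and f₁₂ = f₂₁ = 0.6667/EI.
Compatibility — zero rotation at each built-in end:
  1.333 M_P + 0.6667 M_Q = 119.6
  0.6667 M_P + 1.333 M_Q = 155.2
Solving the pair gives M_P = 41.97 kN·m and M_Q = 95.41 kN·m (hogging).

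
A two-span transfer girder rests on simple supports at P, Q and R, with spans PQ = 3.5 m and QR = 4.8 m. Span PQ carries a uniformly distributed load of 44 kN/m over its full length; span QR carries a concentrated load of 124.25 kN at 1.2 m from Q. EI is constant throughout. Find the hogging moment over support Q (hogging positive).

M_Q = 85 kN·m

Take M_Q as the redundant. Released structure: two simple spans PQ and QR with a hinge at Q.
End slopes at the hinge Q, treating each span as simply supported:
  span PQ: UDL 44: wL³/(24EI) = 78.6/EI
  span QR: point load 124.25 at a = 1.2: Pab(L + b)/(6LEI) = 156.6/EI
  relative rotation θ_0 = (78.6 + 156.6)/EI = 235.2/EI
A unit hogging moment at Q produces rotation L₁/(3EI) + L₂/(3EI) = 2.767/EI.
Compatibility: M_Q·(L₁+L₂)/(3EI) = θ_0, giving M_Q = 85 kN·m (hogging).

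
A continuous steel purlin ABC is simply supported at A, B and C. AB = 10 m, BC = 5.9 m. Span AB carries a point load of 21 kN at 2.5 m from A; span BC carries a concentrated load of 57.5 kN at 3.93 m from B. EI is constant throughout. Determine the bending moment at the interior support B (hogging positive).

Release continuity at B by inserting a hinge; the redundant is the internal moment M_B. The primary structure is two simply-supported spans AB and BC.
End slopes at the hinge B, treating each span as simply supported:
  span AB: point load 21 at a = 2.5: Pab(L + a)/(6LEI) = 82.03/EI
  span BC: point load 57.5 at a = 3.93: Pab(L + b)/(6LEI) = 98.97/EI
  relative rotation θ_0 = (82.03 + 98.97)/EI = 181/EI
A unit hogging moment at B produces rotation L₁/(3EI) + L₂/(3EI) = 5.3/EI.
Slope continuity at B: θ_0 = M_B·5.3/EI, so M_B = 181/5.3 = 34.15 kN·m (hogging).

M_B = 34.15 kN·m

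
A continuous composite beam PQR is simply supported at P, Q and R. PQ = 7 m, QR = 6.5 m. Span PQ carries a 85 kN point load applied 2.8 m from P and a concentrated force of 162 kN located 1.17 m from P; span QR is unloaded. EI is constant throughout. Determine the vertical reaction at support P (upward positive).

R_P = 171.7 kN

Take M_Q as the redundant. Released structure: two simple spans PQ and QR with a hinge at Q.
End slopes at the hinge Q, treating each span as simply supported:
  span PQ: point load 85 at a = 2.8: Pab(L + a)/(6LEI) = 233.2/EI
  span PQ: point load 162 at a = 1.17: Pab(L + a)/(6LEI) = 215/EI
  relative rotation θ_0 = (448.2 + 0)/EI = 448.2/EI
A unit hogging moment at Q produces rotation L₁/(3EI) + L₂/(3EI) = 4.5/EI.
Slope continuity at Q: θ_0 = M_Q·4.5/EI, so M_Q = 448.2/4.5 = 99.6 kN·m (hogging).
Span PQ, ΣM about P with M_Q applied at Q: R_Q^{PQ}·7 = 427.5 + 99.6, so R_Q^{PQ} = 75.31 kN and R_P = 247 − 75.31 = 171.7 kN.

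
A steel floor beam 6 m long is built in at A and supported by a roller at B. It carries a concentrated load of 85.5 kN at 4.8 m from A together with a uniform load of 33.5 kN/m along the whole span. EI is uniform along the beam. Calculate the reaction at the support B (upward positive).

R_B = 135.6 kN

Take the reaction at B as the redundant and release it; the primary structure is a cantilever fixed at A.
Free-end deflection of the primary structure under the applied loading (downward +):
  point load 85.5 at a = 4.8: Pa²(3L − a)/(6EI) = 4334/EI
  UDL 33.5: wL⁴/(8EI) = 5427/EI
  δ_0 = 9761/EI
Tip deflection under a unit load at B: L³/(3EI) = 72/EI.
Compatibility at B: δ_0 − R_B·δ_{BB} = 0, so R_B = 9761/72 = 135.6 kN.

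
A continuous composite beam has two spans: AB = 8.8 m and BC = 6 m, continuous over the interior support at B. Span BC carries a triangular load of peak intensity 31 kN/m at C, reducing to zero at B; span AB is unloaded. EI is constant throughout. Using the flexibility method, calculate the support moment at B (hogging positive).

Release continuity at B by inserting a hinge; the redundant is the internal moment M_B. The primary structure is two simply-supported spans AB and BC.
Rotations at B on the released spans (each span's end-slope, ×1/EI):
  span BC: triangular load, peak 31: 7w₀L³/(360EI) = 130.2/EI
  relative rotation θ_0 = (0 + 130.2)/EI = 130.2/EI
A unit hogging moment at B produces rotation L₁/(3EI) + L₂/(3EI) = 4.933/EI.
Slope continuity at B: θ_0 = M_B·4.933/EI, so M_B = 130.2/4.933 = 26.39 kN·m (hogging).

M_B = 26.39 kN·m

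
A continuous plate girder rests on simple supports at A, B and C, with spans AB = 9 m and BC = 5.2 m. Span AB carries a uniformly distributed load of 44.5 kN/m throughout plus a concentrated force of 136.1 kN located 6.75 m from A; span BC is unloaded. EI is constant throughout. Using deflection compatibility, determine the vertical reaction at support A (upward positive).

Take M_B as the redundant. Released structure: two simple spans AB and BC with a hinge at B.
End slopes at the hinge B, treating each span as simply supported:
  span AB: UDL 44.5: wL³/(24EI) = 1352/EI
  span AB: point load 136.1 at a = 6.75: Pab(L + a)/(6LEI) = 602.9/EI
  relative rotation θ_0 = (1955 + 0)/EI = 1955/EI
A unit hogging moment at B produces rotation L₁/(3EI) + L₂/(3EI) = 4.733/EI.
Compatibility: M_B·(L₁+L₂)/(3EI) = θ_0, giving M_B = 412.9 kN·m (hogging).
Span AB, ΣM about A with M_B applied at B: R_B^{AB}·9 = 2721 + 412.9, so R_B^{AB} = 348.2 kN and R_A = 536.6 − 348.2 = 188.4 kN.

R_A = 188.4 kN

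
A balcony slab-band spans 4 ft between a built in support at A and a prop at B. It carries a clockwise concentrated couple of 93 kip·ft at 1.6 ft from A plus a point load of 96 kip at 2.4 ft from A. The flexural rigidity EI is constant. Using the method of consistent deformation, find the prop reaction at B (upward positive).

Remove the prop at B; the released (primary) structure is a cantilever built in at A.
Downward deflection at the released point B due to the loads:
  clockwise couple 93 at a = 1.6: M₀a(2L − a)/(2EI) = 476.2/EI
  point load 96 at a = 2.4: Pa²(3L − a)/(6EI) = 884.7/EI
  δ_0 = 1361/EI
Flexibility coefficient — unit upward force at B: δ_{BB} = L³/(3EI) = 21.33/EI.
Compatibility at B: δ_0 − R_B·δ_{BB} = 0, so R_B = 1361/21.33 = 63.79 kip.

R_B = 63.79 kip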